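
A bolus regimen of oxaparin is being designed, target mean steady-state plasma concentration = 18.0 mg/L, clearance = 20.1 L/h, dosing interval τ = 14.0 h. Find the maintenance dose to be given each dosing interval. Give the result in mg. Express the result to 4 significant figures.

5065 mg

At steady state, Dose/τ = Css × CL.
Dose = Css × CL × τ = 18.0 × 20.10 × 14.0 = 5065 mg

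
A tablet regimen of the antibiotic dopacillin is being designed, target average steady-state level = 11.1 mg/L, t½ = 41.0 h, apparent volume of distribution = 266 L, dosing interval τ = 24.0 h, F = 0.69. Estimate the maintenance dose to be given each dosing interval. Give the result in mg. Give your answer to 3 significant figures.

k = ln2 / t½ = 0.693147 / 41.0 = 0.01691 h⁻¹
CL = k × Vd = 0.01691 × 266 = 4.498 L/h
At steady state, F × (Dose/τ) = Css × CL.
Dose = Css × CL × τ / F = 11.1 × 4.498 × 24.0 / 0.69 = 1737 mg

1740 mg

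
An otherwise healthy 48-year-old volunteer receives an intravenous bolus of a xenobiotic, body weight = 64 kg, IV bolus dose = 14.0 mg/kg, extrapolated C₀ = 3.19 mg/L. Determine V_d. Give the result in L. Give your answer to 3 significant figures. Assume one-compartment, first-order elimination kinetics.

Dose = 14.0 × 64 = 896.0 mg
Vd = Dose / C₀ = 896.0 / 3.19 = 280.9 L

281 L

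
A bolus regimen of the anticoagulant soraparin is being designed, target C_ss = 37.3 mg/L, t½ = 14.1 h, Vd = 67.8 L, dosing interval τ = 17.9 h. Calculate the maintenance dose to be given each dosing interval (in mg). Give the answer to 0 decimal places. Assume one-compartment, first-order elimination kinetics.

2225 mg

k = ln2 / t½ = 0.693147 / 14.1 = 0.04916 h⁻¹
CL = k × Vd = 0.04916 × 67.8 = 3.333 L/h
At steady state, Dose/τ = Css × CL.
Dose = Css × CL × τ = 37.3 × 3.333 × 17.9 = 2225 mg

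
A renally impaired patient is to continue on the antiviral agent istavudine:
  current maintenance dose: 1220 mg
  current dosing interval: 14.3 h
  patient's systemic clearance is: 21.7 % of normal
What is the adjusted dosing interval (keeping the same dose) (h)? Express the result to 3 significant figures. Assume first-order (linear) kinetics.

To keep the same average steady-state level, dosing rate must scale with clearance.
CL ratio = 21.7 / 100 = 0.2170
New interval (same dose) = 14.3 / 0.2170 = 65.90 h

65.9 h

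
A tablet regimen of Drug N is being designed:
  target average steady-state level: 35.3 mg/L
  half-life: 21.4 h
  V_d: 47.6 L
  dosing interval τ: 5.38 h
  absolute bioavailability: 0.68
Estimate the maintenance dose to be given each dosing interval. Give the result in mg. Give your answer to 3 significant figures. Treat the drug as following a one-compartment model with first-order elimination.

431 mg

k = ln2 / t½ = 0.693147 / 21.4 = 0.03239 h⁻¹
CL = k × Vd = 0.03239 × 47.6 = 1.542 L/h
At steady state, F × (Dose/τ) = Css × CL.
Dose = Css × CL × τ / F = 35.3 × 1.542 × 5.38 / 0.68 = 430.7 mg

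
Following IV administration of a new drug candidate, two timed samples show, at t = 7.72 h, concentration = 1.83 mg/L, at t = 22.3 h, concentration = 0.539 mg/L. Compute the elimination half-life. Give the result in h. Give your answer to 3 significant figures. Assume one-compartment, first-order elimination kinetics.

8.27 h

k = ln(C₁/C₂) / (t₂ − t₁) = ln(1.83/0.539) / (22.3 − 7.72)
  = 1.222 / 14.58 = 0.08381 h⁻¹
t½ = ln2 / k = 0.693147 / 0.08381 = 8.270 h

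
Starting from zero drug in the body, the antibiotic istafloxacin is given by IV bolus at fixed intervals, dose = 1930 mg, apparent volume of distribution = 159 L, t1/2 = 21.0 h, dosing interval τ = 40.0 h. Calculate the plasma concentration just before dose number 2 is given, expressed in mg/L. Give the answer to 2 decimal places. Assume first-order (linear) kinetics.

3.24 mg/L

C₀ per dose = Dose / Vd = 1930 / 159 = 12.14 mg/L
k = ln2 / t½ = 0.693147 / 21.0 = 0.03301 h⁻¹
Fraction remaining after one interval: r = e^(−kτ) = e^(−0.03301 × 40.0) = 0.2670
Before dose 2, 1 dose has been given (aged 1τ).
C_trough = C₀ × r = 12.14 × 0.2670 = 3.241 mg/L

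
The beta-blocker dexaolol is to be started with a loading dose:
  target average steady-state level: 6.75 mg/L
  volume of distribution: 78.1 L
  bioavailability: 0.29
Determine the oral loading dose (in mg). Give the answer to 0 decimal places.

LD = Css × Vd / F = 6.75 × 78.1 / 0.29 = 1818 mg

1818 mg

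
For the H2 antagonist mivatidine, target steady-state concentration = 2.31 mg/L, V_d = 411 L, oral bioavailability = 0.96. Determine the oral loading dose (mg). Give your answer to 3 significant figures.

989 mg

LD = Css × Vd / F = 2.31 × 411 / 0.96 = 989.0 mg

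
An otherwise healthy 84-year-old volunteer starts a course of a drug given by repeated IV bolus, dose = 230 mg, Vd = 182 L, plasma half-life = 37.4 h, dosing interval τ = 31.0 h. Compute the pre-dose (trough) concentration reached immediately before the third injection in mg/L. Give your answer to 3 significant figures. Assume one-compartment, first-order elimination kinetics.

C₀ per dose = Dose / Vd = 230 / 182 = 1.264 mg/L
k = ln2 / t½ = 0.693147 / 37.4 = 0.01853 h⁻¹
Fraction remaining after one interval: r = e^(−kτ) = e^(−0.01853 × 31.0) = 0.5630
Before dose 3, 2 doses have been given (aged 1τ, 2τ).
C_trough = C₀ × (r + r²) = 1.264 × (0.5630 + 0.3170) = 1.112 mg/L

1.11 mg/L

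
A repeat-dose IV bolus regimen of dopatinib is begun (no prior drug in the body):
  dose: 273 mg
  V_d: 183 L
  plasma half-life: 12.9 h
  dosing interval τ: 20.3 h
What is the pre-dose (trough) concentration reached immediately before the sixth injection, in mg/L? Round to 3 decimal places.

C₀ per dose = Dose / Vd = 273 / 183 = 1.492 mg/L
k = ln2 / t½ = 0.693147 / 12.9 = 0.05373 h⁻¹
Fraction remaining after one interval: r = e^(−kτ) = e^(−0.05373 × 20.3) = 0.3360
Before dose 6, 5 doses have been given (aged 1τ, 2τ, 3τ, 4τ, 5τ).
C_trough = C₀ × (r + r² + … + r^5) = C₀ × r(1−r^5)/(1−r)
        = 1.492 × 0.3360 × (1 − 0.004282) / (1 − 0.3360) = 0.7518 mg/L

0.752 mg/L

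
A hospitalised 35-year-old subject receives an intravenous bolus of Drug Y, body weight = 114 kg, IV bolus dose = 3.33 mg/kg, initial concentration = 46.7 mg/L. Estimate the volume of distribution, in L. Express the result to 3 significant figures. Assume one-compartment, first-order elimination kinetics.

8.13 L

Dose = 3.33 × 114 = 379.6 mg
Vd = Dose / C₀ = 379.6 / 46.7 = 8.128 L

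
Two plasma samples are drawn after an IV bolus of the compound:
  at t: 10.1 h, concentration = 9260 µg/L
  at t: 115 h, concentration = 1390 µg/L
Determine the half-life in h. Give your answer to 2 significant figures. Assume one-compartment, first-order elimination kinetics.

38 h

k = ln(C₁/C₂) / (t₂ − t₁) = ln(9260/1390) / (115 − 10.1)
  = 1.896 / 104.9 = 0.01807 h⁻¹
t½ = ln2 / k = 0.693147 / 0.01807 = 38.36 h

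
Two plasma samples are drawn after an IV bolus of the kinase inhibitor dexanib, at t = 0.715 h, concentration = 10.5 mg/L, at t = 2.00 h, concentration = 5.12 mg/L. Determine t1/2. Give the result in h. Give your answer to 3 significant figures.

1.24 h

k = ln(C₁/C₂) / (t₂ − t₁) = ln(10.5/5.12) / (2.00 − 0.715)
  = 0.7182 / 1.285 = 0.5589 h⁻¹
t½ = ln2 / k = 0.693147 / 0.5589 = 1.240 h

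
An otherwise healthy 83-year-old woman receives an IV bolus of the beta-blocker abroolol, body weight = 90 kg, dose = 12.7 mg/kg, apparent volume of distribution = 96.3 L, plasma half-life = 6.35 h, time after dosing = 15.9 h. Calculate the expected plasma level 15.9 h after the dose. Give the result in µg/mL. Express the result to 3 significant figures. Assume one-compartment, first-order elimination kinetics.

2.09 µg/mL

Total dose = 12.7 × 90 = 1143 mg
C₀ = Dose / Vd = 1143 / 96.3 = 11.87 mg/L
k = ln2 / t½ = 0.693147 / 6.35 = 0.1092 h⁻¹
C = C₀ · e^(−k·t) = 11.87 × e^(−0.1092 × 15.9)
  = 11.87 × 0.1762 = 2.091 mg/L
(2.091 mg/L = 2.091 µg/mL)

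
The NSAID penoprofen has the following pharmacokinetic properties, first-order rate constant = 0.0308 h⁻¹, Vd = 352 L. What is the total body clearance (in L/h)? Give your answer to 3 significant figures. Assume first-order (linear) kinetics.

10.8 L/h

CL = k × Vd = 0.0308 × 352 = 10.84 L/h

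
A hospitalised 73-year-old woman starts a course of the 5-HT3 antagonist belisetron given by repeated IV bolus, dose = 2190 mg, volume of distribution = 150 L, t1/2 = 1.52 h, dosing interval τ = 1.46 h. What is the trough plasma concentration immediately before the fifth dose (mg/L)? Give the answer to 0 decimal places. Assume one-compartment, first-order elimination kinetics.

14 mg/L

C₀ per dose = Dose / Vd = 2190 / 150 = 14.60 mg/L
k = ln2 / t½ = 0.693147 / 1.52 = 0.4560 h⁻¹
Fraction remaining after one interval: r = e^(−kτ) = e^(−0.4560 × 1.46) = 0.5139
Before dose 5, 4 doses have been given (aged 1τ, 2τ, 3τ, 4τ).
C_trough = C₀ × (r + r² + … + r^4) = C₀ × r(1−r^4)/(1−r)
        = 14.60 × 0.5139 × (1 − 0.06975) / (1 − 0.5139) = 14.36 mg/L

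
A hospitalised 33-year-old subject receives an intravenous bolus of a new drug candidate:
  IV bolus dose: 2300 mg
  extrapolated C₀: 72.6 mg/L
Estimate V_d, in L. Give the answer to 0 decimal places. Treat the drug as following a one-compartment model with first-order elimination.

32 L

Vd = Dose / C₀ = 2300 / 72.6 = 31.68 L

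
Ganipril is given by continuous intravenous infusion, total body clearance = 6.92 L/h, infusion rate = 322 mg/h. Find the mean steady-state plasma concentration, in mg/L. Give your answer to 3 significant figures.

At steady state Css = R₀ / CL = 322 / 6.920 = 46.53 mg/L

46.5 mg/L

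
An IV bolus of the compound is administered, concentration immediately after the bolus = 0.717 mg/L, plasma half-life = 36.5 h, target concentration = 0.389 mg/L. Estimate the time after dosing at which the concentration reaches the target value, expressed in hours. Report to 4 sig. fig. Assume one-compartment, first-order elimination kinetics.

k = ln2 / t½ = 0.693147 / 36.5 = 0.01899 h⁻¹
t = ln(C₀ / C) / k = ln(0.7170 / 0.389) / 0.01899
  = ln(1.843) / 0.01899 = 0.6114 / 0.01899 = 32.20 h

32.20 h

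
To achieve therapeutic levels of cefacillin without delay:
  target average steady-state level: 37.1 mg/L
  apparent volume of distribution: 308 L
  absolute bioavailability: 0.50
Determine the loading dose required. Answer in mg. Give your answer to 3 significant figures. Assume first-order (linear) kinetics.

22900 mg

LD = Css × Vd / F = 37.1 × 308 / 0.50 = 22850 mg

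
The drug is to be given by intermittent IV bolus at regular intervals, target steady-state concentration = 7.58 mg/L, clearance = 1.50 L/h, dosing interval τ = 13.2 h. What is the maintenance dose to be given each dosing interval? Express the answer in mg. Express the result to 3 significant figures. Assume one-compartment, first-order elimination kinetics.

150 mg

At steady state, Dose/τ = Css × CL.
Dose = Css × CL × τ = 7.58 × 1.500 × 13.2 = 150.1 mg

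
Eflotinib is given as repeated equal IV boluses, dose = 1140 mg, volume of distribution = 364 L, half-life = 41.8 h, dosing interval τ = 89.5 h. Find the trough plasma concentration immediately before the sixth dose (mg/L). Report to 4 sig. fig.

0.9176 mg/L

C₀ per dose = Dose / Vd = 1140 / 364 = 3.132 mg/L
k = ln2 / t½ = 0.693147 / 41.8 = 0.01658 h⁻¹
Fraction remaining after one interval: r = e^(−kτ) = e^(−0.01658 × 89.5) = 0.2267
Before dose 6, 5 doses have been given (aged 1τ, 2τ, 3τ, 4τ, 5τ).
C_trough = C₀ × (r + r² + … + r^5) = C₀ × r(1−r^5)/(1−r)
        = 3.132 × 0.2267 × (1 − 0.0005988) / (1 − 0.2267) = 0.9176 mg/L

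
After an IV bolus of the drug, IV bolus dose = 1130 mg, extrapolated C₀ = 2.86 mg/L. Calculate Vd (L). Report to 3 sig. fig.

395 L

Vd = Dose / C₀ = 1130 / 2.86 = 395.1 L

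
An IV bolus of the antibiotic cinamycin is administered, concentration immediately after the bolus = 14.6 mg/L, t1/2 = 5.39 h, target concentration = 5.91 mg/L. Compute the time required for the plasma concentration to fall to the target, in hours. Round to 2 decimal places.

7.03 h

k = ln2 / t½ = 0.693147 / 5.39 = 0.1286 h⁻¹
t = ln(C₀ / C) / k = ln(14.60 / 5.91) / 0.1286
  = ln(2.470) / 0.1286 = 0.9042 / 0.1286 = 7.031 h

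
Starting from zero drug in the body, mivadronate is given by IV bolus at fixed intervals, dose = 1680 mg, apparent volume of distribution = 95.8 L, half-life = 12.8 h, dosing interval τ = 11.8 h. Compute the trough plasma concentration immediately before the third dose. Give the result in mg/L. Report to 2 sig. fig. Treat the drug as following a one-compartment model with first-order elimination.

14 mg/L

C₀ per dose = Dose / Vd = 1680 / 95.8 = 17.54 mg/L
k = ln2 / t½ = 0.693147 / 12.8 = 0.05415 h⁻¹
Fraction remaining after one interval: r = e^(−kτ) = e^(−0.05415 × 11.8) = 0.5278
Before dose 3, 2 doses have been given (aged 1τ, 2τ).
C_trough = C₀ × (r + r²) = 17.54 × (0.5278 + 0.2786) = 14.14 mg/L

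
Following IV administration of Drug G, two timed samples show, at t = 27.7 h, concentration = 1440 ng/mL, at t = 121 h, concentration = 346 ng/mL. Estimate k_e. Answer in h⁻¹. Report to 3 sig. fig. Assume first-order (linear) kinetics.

0.0153 h⁻¹

k = ln(C₁/C₂) / (t₂ − t₁) = ln(1440/346) / (121 − 27.7)
  = 1.426 / 93.30 = 0.01528 h⁻¹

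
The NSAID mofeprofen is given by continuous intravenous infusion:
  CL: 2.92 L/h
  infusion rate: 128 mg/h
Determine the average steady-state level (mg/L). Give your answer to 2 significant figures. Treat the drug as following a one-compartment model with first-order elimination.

At steady state Css = R₀ / CL = 128 / 2.920 = 43.84 mg/L

44 mg/L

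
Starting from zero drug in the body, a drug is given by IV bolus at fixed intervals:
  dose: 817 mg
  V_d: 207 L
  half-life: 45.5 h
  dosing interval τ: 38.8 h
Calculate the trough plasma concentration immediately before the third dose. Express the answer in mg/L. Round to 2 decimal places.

C₀ per dose = Dose / Vd = 817 / 207 = 3.947 mg/L
k = ln2 / t½ = 0.693147 / 45.5 = 0.01523 h⁻¹
Fraction remaining after one interval: r = e^(−kτ) = e^(−0.01523 × 38.8) = 0.5538
Before dose 3, 2 doses have been given (aged 1τ, 2τ).
C_trough = C₀ × (r + r²) = 3.947 × (0.5538 + 0.3067) = 3.396 mg/L

3.40 mg/L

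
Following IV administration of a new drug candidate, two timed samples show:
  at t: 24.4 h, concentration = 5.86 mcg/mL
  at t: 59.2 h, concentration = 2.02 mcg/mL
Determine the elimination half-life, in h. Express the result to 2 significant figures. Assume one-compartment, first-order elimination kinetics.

23 h

k = ln(C₁/C₂) / (t₂ − t₁) = ln(5.86/2.02) / (59.2 − 24.4)
  = 1.065 / 34.80 = 0.03060 h⁻¹
t½ = ln2 / k = 0.693147 / 0.03060 = 22.65 h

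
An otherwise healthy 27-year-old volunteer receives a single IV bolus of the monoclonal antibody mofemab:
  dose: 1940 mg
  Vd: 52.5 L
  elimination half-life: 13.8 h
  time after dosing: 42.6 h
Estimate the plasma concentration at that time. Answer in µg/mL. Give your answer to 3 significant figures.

C₀ = Dose / Vd = 1940 / 52.5 = 36.95 mg/L
k = ln2 / t½ = 0.693147 / 13.8 = 0.05023 h⁻¹
C = C₀ · e^(−k·t) = 36.95 × e^(−0.05023 × 42.6)
  = 36.95 × 0.1177 = 4.349 mg/L
(4.349 mg/L = 4.349 µg/mL)

4.35 µg/mL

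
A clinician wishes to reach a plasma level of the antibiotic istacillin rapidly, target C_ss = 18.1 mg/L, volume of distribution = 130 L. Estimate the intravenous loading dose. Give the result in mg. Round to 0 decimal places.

LD = Css × Vd = 18.1 × 130 = 2353 mg

2353 mg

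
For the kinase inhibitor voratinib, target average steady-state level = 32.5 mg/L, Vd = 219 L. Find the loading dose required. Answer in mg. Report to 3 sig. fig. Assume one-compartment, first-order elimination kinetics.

7120 mg

LD = Css × Vd = 32.5 × 219 = 7118 mg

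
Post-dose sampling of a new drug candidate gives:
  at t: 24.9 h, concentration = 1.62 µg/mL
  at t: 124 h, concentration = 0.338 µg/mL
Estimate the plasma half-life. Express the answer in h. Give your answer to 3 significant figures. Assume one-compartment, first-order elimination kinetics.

43.8 h

k = ln(C₁/C₂) / (t₂ − t₁) = ln(1.62/0.338) / (124 − 24.9)
  = 1.567 / 99.10 = 0.01581 h⁻¹
t½ = ln2 / k = 0.693147 / 0.01581 = 43.84 h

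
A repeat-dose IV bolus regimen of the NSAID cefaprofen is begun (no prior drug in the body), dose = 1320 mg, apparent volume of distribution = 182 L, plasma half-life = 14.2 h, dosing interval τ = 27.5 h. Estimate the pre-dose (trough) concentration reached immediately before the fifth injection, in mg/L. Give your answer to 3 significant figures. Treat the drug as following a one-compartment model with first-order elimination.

C₀ per dose = Dose / Vd = 1320 / 182 = 7.253 mg/L
k = ln2 / t½ = 0.693147 / 14.2 = 0.04881 h⁻¹
Fraction remaining after one interval: r = e^(−kτ) = e^(−0.04881 × 27.5) = 0.2613
Before dose 5, 4 doses have been given (aged 1τ, 2τ, 3τ, 4τ).
C_trough = C₀ × (r + r² + … + r^4) = C₀ × r(1−r^4)/(1−r)
        = 7.253 × 0.2613 × (1 − 0.004662) / (1 − 0.2613) = 2.554 mg/L

2.55 mg/L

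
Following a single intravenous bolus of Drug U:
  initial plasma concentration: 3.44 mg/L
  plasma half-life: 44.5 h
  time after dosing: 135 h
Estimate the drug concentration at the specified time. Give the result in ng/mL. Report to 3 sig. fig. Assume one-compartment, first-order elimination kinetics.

420 ng/mL

k = ln2 / t½ = 0.693147 / 44.5 = 0.01558 h⁻¹
C = C₀ · e^(−k·t) = 3.440 × e^(−0.01558 × 135)
  = 3.440 × 0.1221 = 0.4200 mg/L
Convert: 0.4200 mg/L × 1000 = 420.0 ng/mL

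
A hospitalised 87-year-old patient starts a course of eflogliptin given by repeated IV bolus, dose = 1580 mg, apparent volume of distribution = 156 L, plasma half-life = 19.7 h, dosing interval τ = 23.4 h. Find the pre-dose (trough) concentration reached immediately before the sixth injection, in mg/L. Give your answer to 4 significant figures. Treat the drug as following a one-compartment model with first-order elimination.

C₀ per dose = Dose / Vd = 1580 / 156 = 10.13 mg/L
k = ln2 / t½ = 0.693147 / 19.7 = 0.03519 h⁻¹
Fraction remaining after one interval: r = e^(−kτ) = e^(−0.03519 × 23.4) = 0.4389
Before dose 6, 5 doses have been given (aged 1τ, 2τ, 3τ, 4τ, 5τ).
C_trough = C₀ × (r + r² + … + r^5) = C₀ × r(1−r^5)/(1−r)
        = 10.13 × 0.4389 × (1 − 0.01629) / (1 − 0.4389) = 7.795 mg/L

7.795 mg/L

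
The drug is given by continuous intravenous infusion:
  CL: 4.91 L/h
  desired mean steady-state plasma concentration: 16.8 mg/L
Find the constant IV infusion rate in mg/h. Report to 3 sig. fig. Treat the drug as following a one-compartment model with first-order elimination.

At steady state, infusion rate R₀ = Css × CL = 16.8 × 4.910 = 82.49 mg/h

82.5 mg/h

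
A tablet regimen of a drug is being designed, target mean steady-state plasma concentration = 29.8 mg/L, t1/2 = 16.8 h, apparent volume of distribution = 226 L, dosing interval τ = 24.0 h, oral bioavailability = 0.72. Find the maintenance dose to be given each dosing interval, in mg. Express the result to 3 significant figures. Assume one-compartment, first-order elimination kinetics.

9260 mg

k = ln2 / t½ = 0.693147 / 16.8 = 0.04126 h⁻¹
CL = k × Vd = 0.04126 × 226 = 9.325 L/h
At steady state, F × (Dose/τ) = Css × CL.
Dose = Css × CL × τ / F = 29.8 × 9.325 × 24.0 / 0.72 = 9263 mg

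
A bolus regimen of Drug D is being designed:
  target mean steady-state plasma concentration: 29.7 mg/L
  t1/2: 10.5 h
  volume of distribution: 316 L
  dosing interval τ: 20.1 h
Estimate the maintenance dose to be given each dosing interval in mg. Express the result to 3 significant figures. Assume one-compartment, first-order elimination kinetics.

k = ln2 / t½ = 0.693147 / 10.5 = 0.06601 h⁻¹
CL = k × Vd = 0.06601 × 316 = 20.86 L/h
At steady state, Dose/τ = Css × CL.
Dose = Css × CL × τ = 29.7 × 20.86 × 20.1 = 12450 mg

12500 mg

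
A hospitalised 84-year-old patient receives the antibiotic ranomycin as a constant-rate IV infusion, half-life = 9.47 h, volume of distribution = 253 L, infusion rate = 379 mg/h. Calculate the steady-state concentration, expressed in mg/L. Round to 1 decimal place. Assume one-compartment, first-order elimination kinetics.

20.5 mg/L

k = ln2 / t½ = 0.693147 / 9.47 = 0.07319 h⁻¹
CL = k × Vd = 0.07319 × 253 = 18.52 L/h
At steady state Css = R₀ / CL = 379 / 18.52 = 20.46 mg/L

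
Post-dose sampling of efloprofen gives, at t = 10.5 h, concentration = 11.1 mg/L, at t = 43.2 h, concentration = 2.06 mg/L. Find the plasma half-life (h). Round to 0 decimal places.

13 h

k = ln(C₁/C₂) / (t₂ − t₁) = ln(11.1/2.06) / (43.2 − 10.5)
  = 1.684 / 32.70 = 0.05150 h⁻¹
t½ = ln2 / k = 0.693147 / 0.05150 = 13.46 h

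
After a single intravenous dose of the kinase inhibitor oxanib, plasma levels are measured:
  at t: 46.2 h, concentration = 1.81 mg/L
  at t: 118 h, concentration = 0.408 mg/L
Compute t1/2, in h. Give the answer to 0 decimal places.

k = ln(C₁/C₂) / (t₂ − t₁) = ln(1.81/0.408) / (118 − 46.2)
  = 1.490 / 71.80 = 0.02075 h⁻¹
t½ = ln2 / k = 0.693147 / 0.02075 = 33.40 h

33 h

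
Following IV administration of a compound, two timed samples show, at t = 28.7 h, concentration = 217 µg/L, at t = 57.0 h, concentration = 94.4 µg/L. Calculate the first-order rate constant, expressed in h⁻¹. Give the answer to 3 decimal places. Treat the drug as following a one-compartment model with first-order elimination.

k = ln(C₁/C₂) / (t₂ − t₁) = ln(217/94.4) / (57.0 − 28.7)
  = 0.8324 / 28.30 = 0.02941 h⁻¹

0.029 h⁻¹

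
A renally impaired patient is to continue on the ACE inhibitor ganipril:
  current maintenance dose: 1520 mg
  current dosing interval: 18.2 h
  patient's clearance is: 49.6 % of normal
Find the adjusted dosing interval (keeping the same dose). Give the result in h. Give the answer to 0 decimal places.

To keep the same average steady-state level, dosing rate must scale with clearance.
CL ratio = 49.6 / 100 = 0.4960
New interval (same dose) = 18.2 / 0.4960 = 36.69 h

37 h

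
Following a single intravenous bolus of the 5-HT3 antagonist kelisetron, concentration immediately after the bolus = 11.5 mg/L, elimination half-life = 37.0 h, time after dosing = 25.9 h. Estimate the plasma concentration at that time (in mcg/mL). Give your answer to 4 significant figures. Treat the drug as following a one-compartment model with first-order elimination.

k = ln2 / t½ = 0.693147 / 37.0 = 0.01873 h⁻¹
C = C₀ · e^(−k·t) = 11.50 × e^(−0.01873 × 25.9)
  = 11.50 × 0.6156 = 7.079 mg/L
(7.079 mg/L = 7.079 mcg/mL)

7.079 mcg/mL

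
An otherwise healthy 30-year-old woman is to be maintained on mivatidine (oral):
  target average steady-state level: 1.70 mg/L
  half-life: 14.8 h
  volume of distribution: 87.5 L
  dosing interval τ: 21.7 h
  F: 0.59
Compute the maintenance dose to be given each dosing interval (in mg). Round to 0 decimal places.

k = ln2 / t½ = 0.693147 / 14.8 = 0.04683 h⁻¹
CL = k × Vd = 0.04683 × 87.5 = 4.098 L/h
At steady state, F × (Dose/τ) = Css × CL.
Dose = Css × CL × τ / F = 1.70 × 4.098 × 21.7 / 0.59 = 256.2 mg

256 mg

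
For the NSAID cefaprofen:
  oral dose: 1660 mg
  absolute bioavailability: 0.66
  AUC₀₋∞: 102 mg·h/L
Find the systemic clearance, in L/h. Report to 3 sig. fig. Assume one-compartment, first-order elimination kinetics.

CL = F·Dose / AUC = 0.66 × 1660 / 102 = 10.74 L/h

10.7 L/h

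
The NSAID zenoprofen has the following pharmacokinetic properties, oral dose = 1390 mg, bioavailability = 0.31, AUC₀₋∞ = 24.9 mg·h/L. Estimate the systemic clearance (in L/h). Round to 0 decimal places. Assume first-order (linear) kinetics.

CL = F·Dose / AUC = 0.31 × 1390 / 24.9 = 17.31 L/h

17 L/h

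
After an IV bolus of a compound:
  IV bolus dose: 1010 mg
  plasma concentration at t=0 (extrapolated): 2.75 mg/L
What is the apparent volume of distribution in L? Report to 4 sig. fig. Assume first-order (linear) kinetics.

367.3 L

Vd = Dose / C₀ = 1010 / 2.75 = 367.3 L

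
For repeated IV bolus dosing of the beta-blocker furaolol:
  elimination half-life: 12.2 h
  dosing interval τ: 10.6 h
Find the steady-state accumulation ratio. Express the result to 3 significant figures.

k = ln2 / t½ = 0.693147 / 12.2 = 0.05682 h⁻¹
e^(−kτ) = e^(−0.05682 × 10.6) = 0.5476
Accumulation ratio R = 1 / (1 − e^(−kτ)) = 1 / (1 − 0.5476) = 2.210

2.21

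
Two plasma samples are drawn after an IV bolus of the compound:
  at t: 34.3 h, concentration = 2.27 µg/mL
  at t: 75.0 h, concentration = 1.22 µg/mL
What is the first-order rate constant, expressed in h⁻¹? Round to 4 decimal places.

k = ln(C₁/C₂) / (t₂ − t₁) = ln(2.27/1.22) / (75.0 − 34.3)
  = 0.6209 / 40.70 = 0.01526 h⁻¹

0.0153 h⁻¹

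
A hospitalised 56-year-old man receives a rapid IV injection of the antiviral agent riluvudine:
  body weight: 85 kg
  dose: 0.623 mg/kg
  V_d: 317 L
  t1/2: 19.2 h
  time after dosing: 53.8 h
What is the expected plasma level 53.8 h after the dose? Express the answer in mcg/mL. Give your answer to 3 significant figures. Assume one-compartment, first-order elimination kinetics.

0.0240 mcg/mL

Total dose = 0.623 × 85 = 52.96 mg
C₀ = Dose / Vd = 52.96 / 317 = 0.1671 mg/L
k = ln2 / t½ = 0.693147 / 19.2 = 0.03610 h⁻¹
C = C₀ · e^(−k·t) = 0.1671 × e^(−0.03610 × 53.8)
  = 0.1671 × 0.1434 = 0.02396 mg/L
(0.02396 mg/L = 0.02396 mcg/mL)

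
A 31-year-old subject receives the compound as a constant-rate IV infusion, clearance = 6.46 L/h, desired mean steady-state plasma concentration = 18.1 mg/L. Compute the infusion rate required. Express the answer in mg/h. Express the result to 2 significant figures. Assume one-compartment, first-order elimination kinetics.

120 mg/h

At steady state, infusion rate R₀ = Css × CL = 18.1 × 6.460 = 116.9 mg/h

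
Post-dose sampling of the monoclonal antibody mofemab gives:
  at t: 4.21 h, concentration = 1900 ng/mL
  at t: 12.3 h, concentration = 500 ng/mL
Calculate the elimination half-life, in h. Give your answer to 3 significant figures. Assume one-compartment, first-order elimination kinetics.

k = ln(C₁/C₂) / (t₂ − t₁) = ln(1900/500) / (12.3 − 4.21)
  = 1.335 / 8.090 = 0.1650 h⁻¹
t½ = ln2 / k = 0.693147 / 0.1650 = 4.201 h

4.20 h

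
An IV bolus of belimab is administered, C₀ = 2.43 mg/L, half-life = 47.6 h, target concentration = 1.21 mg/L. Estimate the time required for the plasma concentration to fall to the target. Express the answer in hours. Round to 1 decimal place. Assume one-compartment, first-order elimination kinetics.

47.9 h

k = ln2 / t½ = 0.693147 / 47.6 = 0.01456 h⁻¹
t = ln(C₀ / C) / k = ln(2.430 / 1.21) / 0.01456
  = ln(2.008) / 0.01456 = 0.6971 / 0.01456 = 47.88 h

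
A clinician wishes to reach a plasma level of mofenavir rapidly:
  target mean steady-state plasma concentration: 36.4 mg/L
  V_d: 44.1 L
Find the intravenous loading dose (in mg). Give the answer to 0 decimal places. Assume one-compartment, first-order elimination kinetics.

1605 mg

LD = Css × Vd = 36.4 × 44.1 = 1605 mg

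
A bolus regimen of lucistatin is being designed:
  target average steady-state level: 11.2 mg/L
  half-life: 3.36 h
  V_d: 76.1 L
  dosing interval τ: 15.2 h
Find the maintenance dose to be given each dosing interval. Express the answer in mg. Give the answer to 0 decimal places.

2673 mg

k = ln2 / t½ = 0.693147 / 3.36 = 0.2063 h⁻¹
CL = k × Vd = 0.2063 × 76.1 = 15.70 L/h
At steady state, Dose/τ = Css × CL.
Dose = Css × CL × τ = 11.2 × 15.70 × 15.2 = 2673 mg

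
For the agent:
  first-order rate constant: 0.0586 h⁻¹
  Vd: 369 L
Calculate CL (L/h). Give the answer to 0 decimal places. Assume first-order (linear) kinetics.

CL = k × Vd = 0.0586 × 369 = 21.62 L/h

22 L/h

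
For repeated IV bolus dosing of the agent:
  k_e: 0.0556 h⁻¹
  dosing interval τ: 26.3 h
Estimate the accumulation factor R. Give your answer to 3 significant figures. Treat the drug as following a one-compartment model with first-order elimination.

e^(−kτ) = e^(−0.05560 × 26.3) = 0.2317
Accumulation ratio R = 1 / (1 − e^(−kτ)) = 1 / (1 − 0.2317) = 1.302

1.30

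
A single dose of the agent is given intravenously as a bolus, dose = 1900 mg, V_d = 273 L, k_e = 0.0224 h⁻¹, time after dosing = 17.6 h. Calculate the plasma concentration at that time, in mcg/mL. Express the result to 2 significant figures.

4.7 mcg/mL

C₀ = Dose / Vd = 1900 / 273 = 6.960 mg/L
C = C₀ · e^(−k·t) = 6.960 × e^(−0.02240 × 17.6)
  = 6.960 × 0.6742 = 4.692 mg/L
(4.692 mg/L = 4.692 mcg/mL)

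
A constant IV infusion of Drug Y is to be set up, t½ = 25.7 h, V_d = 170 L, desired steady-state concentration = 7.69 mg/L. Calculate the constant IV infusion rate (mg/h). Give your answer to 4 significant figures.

35.26 mg/h

k = ln2 / t½ = 0.693147 / 25.7 = 0.02697 h⁻¹
CL = k × Vd = 0.02697 × 170 = 4.585 L/h
At steady state, infusion rate R₀ = Css × CL = 7.69 × 4.585 = 35.26 mg/h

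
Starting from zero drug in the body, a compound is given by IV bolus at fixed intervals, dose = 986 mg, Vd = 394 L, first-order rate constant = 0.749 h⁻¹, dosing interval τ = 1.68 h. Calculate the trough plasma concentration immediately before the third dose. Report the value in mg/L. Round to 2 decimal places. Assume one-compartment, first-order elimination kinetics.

C₀ per dose = Dose / Vd = 986 / 394 = 2.503 mg/L
Fraction remaining after one interval: r = e^(−kτ) = e^(−0.7490 × 1.68) = 0.2841
Before dose 3, 2 doses have been given (aged 1τ, 2τ).
C_trough = C₀ × (r + r²) = 2.503 × (0.2841 + 0.08071) = 0.9131 mg/L

0.91 mg/L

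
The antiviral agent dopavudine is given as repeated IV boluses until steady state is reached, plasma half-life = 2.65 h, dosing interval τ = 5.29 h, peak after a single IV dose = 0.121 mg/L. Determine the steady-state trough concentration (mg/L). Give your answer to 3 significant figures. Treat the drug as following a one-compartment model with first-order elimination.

k = ln2 / t½ = 0.693147 / 2.65 = 0.2616 h⁻¹
e^(−kτ) = e^(−0.2616 × 5.29) = 0.2506
Accumulation ratio R = 1 / (1 − e^(−kτ)) = 1 / (1 − 0.2506) = 1.334
Steady-state trough = C₀ × R × e^(−kτ) = 0.121 × 1.334 × 0.2506 = 0.04045 mg/L

0.0405 mg/L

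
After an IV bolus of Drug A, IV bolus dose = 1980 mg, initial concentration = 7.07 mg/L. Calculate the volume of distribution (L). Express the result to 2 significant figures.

Vd = Dose / C₀ = 1980 / 7.07 = 280.1 L

280 L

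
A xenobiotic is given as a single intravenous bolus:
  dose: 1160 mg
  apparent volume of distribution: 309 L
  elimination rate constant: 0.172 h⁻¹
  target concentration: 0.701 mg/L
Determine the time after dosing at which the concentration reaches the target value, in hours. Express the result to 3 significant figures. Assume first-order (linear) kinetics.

9.76 h

C₀ = Dose / Vd = 1160 / 309 = 3.754 mg/L
t = ln(C₀ / C) / k = ln(3.754 / 0.701) / 0.1720
  = ln(5.355) / 0.1720 = 1.678 / 0.1720 = 9.756 h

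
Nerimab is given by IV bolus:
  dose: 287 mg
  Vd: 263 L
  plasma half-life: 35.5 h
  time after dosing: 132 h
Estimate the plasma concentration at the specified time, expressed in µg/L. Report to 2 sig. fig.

C₀ = Dose / Vd = 287.0 / 263 = 1.091 mg/L
k = ln2 / t½ = 0.693147 / 35.5 = 0.01953 h⁻¹
C = C₀ · e^(−k·t) = 1.091 × e^(−0.01953 × 132)
  = 1.091 × 0.07593 = 0.08284 mg/L
Convert: 0.08284 mg/L × 1000 = 82.84 µg/L

83 µg/L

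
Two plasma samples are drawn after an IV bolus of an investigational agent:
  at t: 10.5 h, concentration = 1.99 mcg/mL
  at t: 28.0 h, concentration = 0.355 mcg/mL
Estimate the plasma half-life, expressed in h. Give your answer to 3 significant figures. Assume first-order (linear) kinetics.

7.04 h

k = ln(C₁/C₂) / (t₂ − t₁) = ln(1.99/0.355) / (28.0 − 10.5)
  = 1.724 / 17.50 = 0.09851 h⁻¹
t½ = ln2 / k = 0.693147 / 0.09851 = 7.036 h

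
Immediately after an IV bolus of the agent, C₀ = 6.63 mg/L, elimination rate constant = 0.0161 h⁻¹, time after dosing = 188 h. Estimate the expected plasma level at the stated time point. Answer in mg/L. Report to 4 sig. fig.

0.3214 mg/L

C = C₀ · e^(−k·t) = 6.630 × e^(−0.01610 × 188)
  = 6.630 × 0.04847 = 0.3214 mg/L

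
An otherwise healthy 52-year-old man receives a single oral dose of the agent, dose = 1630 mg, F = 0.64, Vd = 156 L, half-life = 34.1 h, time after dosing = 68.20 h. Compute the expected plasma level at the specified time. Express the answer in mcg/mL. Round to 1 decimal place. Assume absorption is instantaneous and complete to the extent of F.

Amount reaching circulation = F × Dose = 0.64 × 1630 = 1043 mg
C₀ = F·Dose / Vd = 1043 / 156 = 6.686 mg/L
k = ln2 / t½ = 0.693147 / 34.1 = 0.02033 h⁻¹
t / t½ = 68.20 / 34.1 = 2 half-lives
C = C₀ × (1/2)^2 = 6.686 × 0.2500 = 1.672 mg/L
(1.672 mg/L = 1.672 mcg/mL)

1.7 mcg/mL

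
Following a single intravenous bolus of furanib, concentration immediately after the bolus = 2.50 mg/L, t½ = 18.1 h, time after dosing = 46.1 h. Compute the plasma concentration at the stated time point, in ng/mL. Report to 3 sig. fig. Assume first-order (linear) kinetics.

428 ng/mL

k = ln2 / t½ = 0.693147 / 18.1 = 0.03830 h⁻¹
C = C₀ · e^(−k·t) = 2.500 × e^(−0.03830 × 46.1)
  = 2.500 × 0.1711 = 0.4278 mg/L
Convert: 0.4278 mg/L × 1000 = 427.8 ng/mL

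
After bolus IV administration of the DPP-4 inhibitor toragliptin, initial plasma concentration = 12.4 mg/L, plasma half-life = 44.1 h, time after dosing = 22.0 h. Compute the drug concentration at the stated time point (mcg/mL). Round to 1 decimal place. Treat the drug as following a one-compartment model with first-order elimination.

k = ln2 / t½ = 0.693147 / 44.1 = 0.01572 h⁻¹
C = C₀ · e^(−k·t) = 12.40 × e^(−0.01572 × 22.0)
  = 12.40 × 0.7076 = 8.774 mg/L
(8.774 mg/L = 8.774 mcg/mL)

8.8 mcg/mL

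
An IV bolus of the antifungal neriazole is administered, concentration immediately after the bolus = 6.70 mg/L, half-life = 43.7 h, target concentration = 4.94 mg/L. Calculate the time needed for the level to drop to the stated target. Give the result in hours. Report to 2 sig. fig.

19 h

k = ln2 / t½ = 0.693147 / 43.7 = 0.01586 h⁻¹
t = ln(C₀ / C) / k = ln(6.700 / 4.94) / 0.01586
  = ln(1.356) / 0.01586 = 0.3045 / 0.01586 = 19.20 h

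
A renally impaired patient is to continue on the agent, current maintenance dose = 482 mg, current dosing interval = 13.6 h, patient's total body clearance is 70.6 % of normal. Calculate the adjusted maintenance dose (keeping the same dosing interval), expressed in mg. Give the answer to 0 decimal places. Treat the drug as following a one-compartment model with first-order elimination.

To keep the same average steady-state level, dosing rate must scale with clearance.
CL ratio = 70.6 / 100 = 0.7060
New dose (same interval) = 482 × 0.7060 = 340.3 mg

340 mg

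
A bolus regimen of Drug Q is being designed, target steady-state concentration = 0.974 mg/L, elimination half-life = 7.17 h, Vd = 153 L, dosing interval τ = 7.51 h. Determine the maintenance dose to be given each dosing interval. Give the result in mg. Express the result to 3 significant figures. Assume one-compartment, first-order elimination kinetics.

k = ln2 / t½ = 0.693147 / 7.17 = 0.09667 h⁻¹
CL = k × Vd = 0.09667 × 153 = 14.79 L/h
At steady state, Dose/τ = Css × CL.
Dose = Css × CL × τ = 0.974 × 14.79 × 7.51 = 108.2 mg

108 mg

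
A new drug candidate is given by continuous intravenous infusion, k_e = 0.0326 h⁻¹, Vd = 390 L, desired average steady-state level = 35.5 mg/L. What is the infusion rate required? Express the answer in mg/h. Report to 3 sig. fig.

CL = k × Vd = 0.03260 × 390 = 12.71 L/h
At steady state, infusion rate R₀ = Css × CL = 35.5 × 12.71 = 451.2 mg/h

451 mg/h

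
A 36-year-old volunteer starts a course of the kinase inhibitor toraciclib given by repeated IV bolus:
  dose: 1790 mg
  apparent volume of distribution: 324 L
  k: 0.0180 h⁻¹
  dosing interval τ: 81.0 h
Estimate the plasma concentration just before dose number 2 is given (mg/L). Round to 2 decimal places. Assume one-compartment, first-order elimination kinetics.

C₀ per dose = Dose / Vd = 1790 / 324 = 5.525 mg/L
Fraction remaining after one interval: r = e^(−kτ) = e^(−0.01800 × 81.0) = 0.2327
Before dose 2, 1 dose has been given (aged 1τ).
C_trough = C₀ × r = 5.525 × 0.2327 = 1.286 mg/L

1.29 mg/L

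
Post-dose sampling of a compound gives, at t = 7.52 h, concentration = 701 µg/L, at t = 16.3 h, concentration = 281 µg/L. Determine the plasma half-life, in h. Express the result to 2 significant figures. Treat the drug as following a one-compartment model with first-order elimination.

6.7 h

k = ln(C₁/C₂) / (t₂ − t₁) = ln(701/281) / (16.3 − 7.52)
  = 0.9142 / 8.780 = 0.1041 h⁻¹
t½ = ln2 / k = 0.693147 / 0.1041 = 6.658 h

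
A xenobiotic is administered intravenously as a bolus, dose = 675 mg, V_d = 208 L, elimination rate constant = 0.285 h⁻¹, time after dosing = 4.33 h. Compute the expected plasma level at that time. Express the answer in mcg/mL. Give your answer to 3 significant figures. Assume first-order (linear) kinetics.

0.945 mcg/mL

C₀ = Dose / Vd = 675.0 / 208 = 3.245 mg/L
C = C₀ · e^(−k·t) = 3.245 × e^(−0.2850 × 4.33)
  = 3.245 × 0.2911 = 0.9446 mg/L
(0.9446 mg/L = 0.9446 mcg/mL)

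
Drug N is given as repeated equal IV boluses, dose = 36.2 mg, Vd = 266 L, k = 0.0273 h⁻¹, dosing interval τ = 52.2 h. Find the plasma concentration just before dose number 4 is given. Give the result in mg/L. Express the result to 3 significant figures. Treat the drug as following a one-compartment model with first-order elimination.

C₀ per dose = Dose / Vd = 36.2 / 266 = 0.1361 mg/L
Fraction remaining after one interval: r = e^(−kτ) = e^(−0.02730 × 52.2) = 0.2405
Before dose 4, 3 doses have been given (aged 1τ, 2τ, 3τ).
C_trough = C₀ × (r + r² + … + r^3) = C₀ × r(1−r^3)/(1−r)
        = 0.1361 × 0.2405 × (1 − 0.01391) / (1 − 0.2405) = 0.04250 mg/L

0.0425 mg/L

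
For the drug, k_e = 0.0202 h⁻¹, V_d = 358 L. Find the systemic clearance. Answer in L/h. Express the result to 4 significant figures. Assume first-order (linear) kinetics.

7.232 L/h

CL = k × Vd = 0.0202 × 358 = 7.232 L/h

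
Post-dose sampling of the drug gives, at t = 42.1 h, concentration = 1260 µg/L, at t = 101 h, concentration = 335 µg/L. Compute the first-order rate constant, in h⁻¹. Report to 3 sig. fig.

0.0225 h⁻¹

k = ln(C₁/C₂) / (t₂ − t₁) = ln(1260/335) / (101 − 42.1)
  = 1.325 / 58.90 = 0.02250 h⁻¹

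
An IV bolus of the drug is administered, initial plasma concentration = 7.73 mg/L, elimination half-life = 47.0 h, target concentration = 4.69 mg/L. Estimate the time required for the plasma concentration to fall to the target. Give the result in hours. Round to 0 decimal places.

k = ln2 / t½ = 0.693147 / 47.0 = 0.01475 h⁻¹
t = ln(C₀ / C) / k = ln(7.730 / 4.69) / 0.01475
  = ln(1.648) / 0.01475 = 0.4996 / 0.01475 = 33.87 h

34 h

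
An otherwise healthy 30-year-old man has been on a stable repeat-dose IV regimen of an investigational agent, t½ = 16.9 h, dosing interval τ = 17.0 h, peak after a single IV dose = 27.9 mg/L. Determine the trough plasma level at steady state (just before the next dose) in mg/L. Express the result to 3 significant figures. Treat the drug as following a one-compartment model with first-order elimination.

k = ln2 / t½ = 0.693147 / 16.9 = 0.04101 h⁻¹
e^(−kτ) = e^(−0.04101 × 17.0) = 0.4980
Accumulation ratio R = 1 / (1 − e^(−kτ)) = 1 / (1 − 0.4980) = 1.992
Steady-state trough = C₀ × R × e^(−kτ) = 27.9 × 1.992 × 0.4980 = 27.68 mg/L

27.7 mg/L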